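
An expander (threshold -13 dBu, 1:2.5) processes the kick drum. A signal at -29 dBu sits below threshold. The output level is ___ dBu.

-53 dBu

The input is 16 dB below the -13 dBu threshold.
A 1:2.5 expander multiplies undershoot by 2.5: 16 × 2.5 = 40 dB below threshold.
Output = -13 − 40 = -53 dBu.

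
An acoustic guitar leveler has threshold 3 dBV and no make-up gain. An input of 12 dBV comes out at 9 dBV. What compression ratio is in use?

Input overshoot = 12 − 3 = 9 dB; output overshoot = 9 − 3 = 6 dB.
Ratio = 9 / 6 = 1.5.

1.5:1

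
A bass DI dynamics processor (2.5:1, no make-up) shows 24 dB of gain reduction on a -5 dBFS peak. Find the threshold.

Input is 40 dB above T (since output overshoot × R = input overshoot: (-29 − T)·2.5 = -5 − T gives T = -45 dBFS).
Check: -45 + (-5 − (-45))/2.5 = -45 + 16 = -29 dBFS. ✓

-45 dBFS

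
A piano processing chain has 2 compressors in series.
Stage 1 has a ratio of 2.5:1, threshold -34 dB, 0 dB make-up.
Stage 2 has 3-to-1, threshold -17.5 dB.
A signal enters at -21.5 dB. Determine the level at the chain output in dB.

-29 dB

Stage 1: -21.5 dB is 12.5 dB over -34 dB; at 2.5:1 that becomes 5 dB over, giving -29 dB.
Stage 2: -29 dB is at or below the -17.5 dB threshold — no compression; output -29 dB.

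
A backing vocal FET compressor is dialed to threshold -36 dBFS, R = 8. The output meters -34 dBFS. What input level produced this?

That's 2 dB above the -36 dBFS threshold.
Input overshoot = R × output overshoot = 16 dB → input = -36 + 16 = -20 dBFS.

-20 dBFS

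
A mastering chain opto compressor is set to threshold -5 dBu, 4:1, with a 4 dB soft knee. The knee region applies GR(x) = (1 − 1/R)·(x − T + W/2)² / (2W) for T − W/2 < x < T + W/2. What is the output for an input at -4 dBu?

-4.84375 dBu

x − T + W/2 = -4 − (-5) + 2 = 3.
GR = (1 − 1/4) × 3² / 8 = 0.75 × 9 / 8 = 0.84375 dB.
Output = -4 − 0.84375 = -4.84375 dBu.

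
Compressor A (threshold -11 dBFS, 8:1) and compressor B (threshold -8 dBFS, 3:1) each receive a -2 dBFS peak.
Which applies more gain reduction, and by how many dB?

A, by 3.875 dB

A: 9 dB over, compressed to 1.125 dB over, so 7.875 dB of GR.
B: 6 dB over, compressed to 2 dB over, so 4 dB of GR.
A reduces 3.875 dB more.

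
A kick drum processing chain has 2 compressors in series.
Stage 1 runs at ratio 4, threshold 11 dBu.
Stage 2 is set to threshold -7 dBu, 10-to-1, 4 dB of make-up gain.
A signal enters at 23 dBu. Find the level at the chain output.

-0.9 dBu

Stage 1: overshoot 12 dB → 12/4 = 3 dB → 14 dBu.
Stage 2: 21 dB above -7 dBu, reduced 10:1 to 2.1 dB above → -4.9 dBu; +4 dB make-up → -0.9 dBu.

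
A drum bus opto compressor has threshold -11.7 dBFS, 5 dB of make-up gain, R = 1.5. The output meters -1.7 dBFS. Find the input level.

Stripping the +5 dB make-up gives -6.7 dBFS at the gain stage.
That's 5 dB above the -11.7 dBFS threshold.
Input overshoot = R × output overshoot = 7.5 dB → input = -11.7 + 7.5 = -4.2 dBFS.

-4.2 dBFS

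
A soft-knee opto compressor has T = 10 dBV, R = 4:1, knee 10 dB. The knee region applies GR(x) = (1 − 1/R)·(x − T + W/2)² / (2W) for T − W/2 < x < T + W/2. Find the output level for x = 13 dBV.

10.6 dBV

x − T + W/2 = 13 − 10 + 5 = 8.
GR = (1 − 1/4) × 8² / 20 = 0.75 × 64 / 20 = 2.4 dB.
Output = 13 − 2.4 = 10.6 dBV.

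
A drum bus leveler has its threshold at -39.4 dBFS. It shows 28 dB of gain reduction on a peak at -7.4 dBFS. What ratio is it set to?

8:1

Input overshoot = -7.4 − (-39.4) = 32 dB.
Output overshoot = 32 − 28 = 4 dB.
Ratio = input overshoot / output overshoot = 32 / 4 = 8.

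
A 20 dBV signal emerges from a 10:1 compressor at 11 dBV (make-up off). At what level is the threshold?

Gain reduction = 20 − 11 = 9 dB; output overshoot = GR / (R − 1) = 9 / 9 = 1 dB.
Threshold = output − output overshoot = 11 − 1 = 10 dBV.

10 dBV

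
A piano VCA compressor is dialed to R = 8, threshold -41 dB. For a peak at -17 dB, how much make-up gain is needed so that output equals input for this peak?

21 dB

Without make-up, output = threshold + overshoot/8 = -41 + 3 = -38 dB.
Gap to target: 21 dB.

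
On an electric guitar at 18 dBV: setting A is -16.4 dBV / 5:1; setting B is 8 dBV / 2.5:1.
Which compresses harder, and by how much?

A, by 21.52 dB

A: overshoot 34.4 dB → output overshoot 6.88 dB → GR 27.52 dB.
B: overshoot 10 dB → output overshoot 4 dB → GR 6 dB.
A applies 21.52 dB more gain reduction.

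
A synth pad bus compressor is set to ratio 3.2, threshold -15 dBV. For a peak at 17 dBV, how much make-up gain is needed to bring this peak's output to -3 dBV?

Without make-up, output = threshold + overshoot/3.2 = -15 + 10 = -5 dBV.
Gap to target: 2 dB.

2 dB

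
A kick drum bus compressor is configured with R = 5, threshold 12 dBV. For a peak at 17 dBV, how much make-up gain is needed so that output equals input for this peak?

4 dB

The peak compresses to 12 + 5/5 = 13 dBV.
To reach 17 dBV requires 17 − 13 = 4 dB of make-up.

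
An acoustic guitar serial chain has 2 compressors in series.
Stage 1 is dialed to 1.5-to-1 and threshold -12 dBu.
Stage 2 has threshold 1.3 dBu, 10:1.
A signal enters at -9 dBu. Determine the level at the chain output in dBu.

-10 dBu

Stage 1: overshoot 3 dB → 3/1.5 = 2 dB → -10 dBu.
Stage 2: -10 dBu ≤ 1.3 dBu, so stage 2 doesn't engage; output -10 dBu.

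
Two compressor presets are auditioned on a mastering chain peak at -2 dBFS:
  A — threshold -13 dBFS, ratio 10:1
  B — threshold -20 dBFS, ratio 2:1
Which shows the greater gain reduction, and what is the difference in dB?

A, by 0.9 dB

A: overshoot 11 dB → output overshoot 1.1 dB → GR 9.9 dB.
B: overshoot 18 dB → output overshoot 9 dB → GR 9 dB.
Difference: 0.9 dB in favour of A.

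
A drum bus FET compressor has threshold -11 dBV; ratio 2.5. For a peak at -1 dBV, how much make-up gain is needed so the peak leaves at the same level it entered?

6 dB

The peak compresses to -11 + 10/2.5 = -7 dBV.
To reach -1 dBV requires -1 − (-7) = 6 dB of make-up.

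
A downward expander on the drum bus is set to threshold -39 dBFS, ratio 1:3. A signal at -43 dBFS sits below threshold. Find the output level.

-51 dBFS

Below threshold, a 1:3 expander applies gain = (3−1)×(T − x) of attenuation.
(3−1) × 4 = 8 dB, so output = -43 − 8 = -51 dBFS.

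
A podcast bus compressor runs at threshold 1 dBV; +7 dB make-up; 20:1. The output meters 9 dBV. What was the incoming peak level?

21 dBV

Before make-up, the level was 9 − 7 = 2 dBV.
Post-compression overshoot = 2 − 1 = 1 dB.
Before 20:1 compression the overshoot was 1 × 20 = 20 dB, so input = 1 + 20 = 21 dBV.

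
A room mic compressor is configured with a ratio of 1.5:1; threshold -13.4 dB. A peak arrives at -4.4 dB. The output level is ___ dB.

-7.4 dB

Overshoot: -4.4 − (-13.4) = 9 dB.
The 9 dB excess becomes 6 dB after 1.5:1 reduction.
So the level is -13.4 + 6 = -7.4 dB.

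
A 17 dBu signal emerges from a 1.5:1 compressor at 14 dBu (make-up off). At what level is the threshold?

8 dBu

Gain reduction = 17 − 14 = 3 dB; output overshoot = GR / (R − 1) = 3 / 0.5 = 6 dB.
Threshold = output − output overshoot = 14 − 6 = 8 dBu.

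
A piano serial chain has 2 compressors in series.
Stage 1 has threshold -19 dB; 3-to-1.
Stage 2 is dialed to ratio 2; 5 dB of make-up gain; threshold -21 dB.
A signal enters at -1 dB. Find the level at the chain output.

-12 dB

Stage 1: 18 dB above -19 dB, reduced 3:1 to 6 dB above → -13 dB.
Stage 2: overshoot 8 dB → 8/2 = 4 dB → -17 dB; +5 dB make-up → -12 dB.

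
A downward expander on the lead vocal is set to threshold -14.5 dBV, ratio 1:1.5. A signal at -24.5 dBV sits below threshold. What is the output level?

Undershoot = (-14.5) − (-24.5) = 10 dB.
At 1:1.5, that expands to 15 dB under threshold.
Output = -14.5 − 15 = -29.5 dBV.

-29.5 dBV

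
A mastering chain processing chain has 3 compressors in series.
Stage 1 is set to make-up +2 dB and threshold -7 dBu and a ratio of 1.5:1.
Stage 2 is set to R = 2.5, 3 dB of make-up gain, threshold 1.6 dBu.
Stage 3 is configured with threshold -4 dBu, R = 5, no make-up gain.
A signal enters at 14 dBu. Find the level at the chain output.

Stage 1: 21 dB above -7 dBu, reduced 1.5:1 to 14 dB above → 7 dBu; +2 dB make-up → 9 dBu.
Stage 2: 9 dBu is 7.4 dB over 1.6 dBu; at 2.5:1 that becomes 2.96 dB over, giving 4.56 dBu; +3 dB make-up → 7.56 dBu.
Stage 3: 7.56 dBu is 11.56 dB over -4 dBu; at 5:1 that becomes 2.312 dB over, giving -1.688 dBu.

-1.688 dBu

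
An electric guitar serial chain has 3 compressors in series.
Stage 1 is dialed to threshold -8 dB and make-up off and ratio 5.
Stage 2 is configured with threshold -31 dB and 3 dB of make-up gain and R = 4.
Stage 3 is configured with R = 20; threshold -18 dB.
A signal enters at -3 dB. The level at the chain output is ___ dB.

Stage 1: 5 dB above -8 dB, reduced 5:1 to 1 dB above → -7 dB.
Stage 2: overshoot 24 dB → 24/4 = 6 dB → -25 dB; +3 dB make-up → -22 dB.
Stage 3: -22 dB is at or below the -18 dB threshold — no compression; output -22 dB.

-22 dB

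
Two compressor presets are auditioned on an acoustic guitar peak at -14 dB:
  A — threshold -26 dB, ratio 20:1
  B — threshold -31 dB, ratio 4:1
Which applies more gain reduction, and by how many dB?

B, by 1.35 dB

A: overshoot 12 dB → output overshoot 0.6 dB → GR 11.4 dB.
B: overshoot 17 dB → output overshoot 4.25 dB → GR 12.75 dB.
B reduces 1.35 dB more.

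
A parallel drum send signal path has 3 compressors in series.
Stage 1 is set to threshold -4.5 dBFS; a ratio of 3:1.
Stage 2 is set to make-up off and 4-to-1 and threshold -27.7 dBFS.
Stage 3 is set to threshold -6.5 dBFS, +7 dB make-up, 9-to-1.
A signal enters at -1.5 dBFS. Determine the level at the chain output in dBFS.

-14.65 dBFS

Stage 1: -1.5 dBFS is 3 dB over -4.5 dBFS; at 3:1 that becomes 1 dB over, giving -3.5 dBFS.
Stage 2: -3.5 dBFS is 24.2 dB over -27.7 dBFS; at 4:1 that becomes 6.05 dB over, giving -21.65 dBFS.
Stage 3: -21.65 dBFS is at or below the -6.5 dBFS threshold — no compression; make-up brings it to -14.65 dBFS.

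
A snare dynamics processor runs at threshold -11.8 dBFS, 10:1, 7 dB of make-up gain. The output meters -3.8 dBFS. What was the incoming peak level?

Remove make-up: -3.8 − 7 = -10.8 dBFS.
The compressed level sits -10.8 − (-11.8) = 1 dB over threshold.
Before 10:1 compression the overshoot was 1 × 10 = 10 dB, so input = -11.8 + 10 = -1.8 dBFS.

-1.8 dBFS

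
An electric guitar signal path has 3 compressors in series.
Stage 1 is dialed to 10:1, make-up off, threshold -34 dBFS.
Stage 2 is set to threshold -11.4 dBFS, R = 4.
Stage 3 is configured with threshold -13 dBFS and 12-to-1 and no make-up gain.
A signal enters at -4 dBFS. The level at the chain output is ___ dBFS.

-31 dBFS

Stage 1: -4 dBFS is 30 dB over -34 dBFS; at 10:1 that becomes 3 dB over, giving -31 dBFS.
Stage 2: -31 dBFS ≤ -11.4 dBFS, so stage 2 doesn't engage; output -31 dBFS.
Stage 3: -31 dBFS ≤ -13 dBFS, so stage 3 doesn't engage; output -31 dBFS.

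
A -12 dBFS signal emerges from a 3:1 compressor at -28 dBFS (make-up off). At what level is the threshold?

-36 dBFS

Let T be the threshold. Output overshoot = (input overshoot)/R, so -28 − T = (-12 − T)/3.
3·(-28 − T) = -12 − T → 2·T = -84 − (-12) = -72.
T = -72/2 = -36 dBFS.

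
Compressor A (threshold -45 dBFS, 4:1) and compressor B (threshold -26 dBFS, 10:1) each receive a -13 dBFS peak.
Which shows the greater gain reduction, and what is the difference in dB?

A: GR = 32 − 32/4 = 24 dB.
B: GR = 13 − 13/10 = 11.7 dB.
Difference: 12.3 dB in favour of A.

A, by 12.3 dB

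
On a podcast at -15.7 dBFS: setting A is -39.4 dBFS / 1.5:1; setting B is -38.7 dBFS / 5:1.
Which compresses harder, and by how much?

A: overshoot 23.7 dB → output overshoot 15.8 dB → GR 7.9 dB.
B: overshoot 23 dB → output overshoot 4.6 dB → GR 18.4 dB.
Difference: 10.5 dB in favour of B.

B, by 10.5 dB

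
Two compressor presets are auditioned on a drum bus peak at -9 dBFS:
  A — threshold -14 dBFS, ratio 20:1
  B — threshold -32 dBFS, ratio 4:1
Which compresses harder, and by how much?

B, by 12.5 dB

A: overshoot 5 dB → output overshoot 0.25 dB → GR 4.75 dB.
B: overshoot 23 dB → output overshoot 5.75 dB → GR 17.25 dB.
B reduces 12.5 dB more.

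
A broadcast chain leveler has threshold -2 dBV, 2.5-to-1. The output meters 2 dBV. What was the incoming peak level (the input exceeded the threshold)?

8 dBV

Post-compression overshoot = 2 − (-2) = 4 dB.
Undo the ratio: input overshoot = 4 × 2.5 = 10 dB, giving input = 8 dBV.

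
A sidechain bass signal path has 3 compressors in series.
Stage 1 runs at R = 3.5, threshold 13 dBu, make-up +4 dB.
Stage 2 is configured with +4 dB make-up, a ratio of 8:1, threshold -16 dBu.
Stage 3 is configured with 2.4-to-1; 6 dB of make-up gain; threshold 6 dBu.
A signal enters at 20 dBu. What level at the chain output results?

Stage 1: overshoot 7 dB → 7/3.5 = 2 dB → 15 dBu; +4 dB make-up → 19 dBu.
Stage 2: 19 dBu is 35 dB over -16 dBu; at 8:1 that becomes 4.375 dB over, giving -11.625 dBu; +4 dB make-up → -7.625 dBu.
Stage 3: below threshold (-7.625 ≤ 6); passes unchanged; make-up brings it to -1.625 dBu.

-1.625 dBu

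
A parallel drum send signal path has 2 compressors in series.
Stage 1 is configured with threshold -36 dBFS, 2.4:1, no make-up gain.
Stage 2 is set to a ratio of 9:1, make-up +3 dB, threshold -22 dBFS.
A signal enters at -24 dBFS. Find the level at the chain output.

Stage 1: 12 dB above -36 dBFS, reduced 2.4:1 to 5 dB above → -31 dBFS.
Stage 2: below threshold (-31 ≤ -22); passes unchanged; make-up brings it to -28 dBFS.

-28 dBFS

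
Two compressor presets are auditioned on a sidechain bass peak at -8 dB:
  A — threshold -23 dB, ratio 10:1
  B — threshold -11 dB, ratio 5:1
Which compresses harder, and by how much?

A, by 11.1 dB

A: GR = 15 − 15/10 = 13.5 dB.
B: GR = 3 − 3/5 = 2.4 dB.
Difference: 11.1 dB in favour of A.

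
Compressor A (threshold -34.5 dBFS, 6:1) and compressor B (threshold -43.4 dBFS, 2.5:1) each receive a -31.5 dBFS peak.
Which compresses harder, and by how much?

B, by 4.64 dB

A: GR = 3 − 3/6 = 2.5 dB.
B: GR = 11.9 − 11.9/2.5 = 7.14 dB.
B reduces 4.64 dB more.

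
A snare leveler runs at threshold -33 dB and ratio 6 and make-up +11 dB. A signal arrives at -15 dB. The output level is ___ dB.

Overshoot: -15 − (-33) = 18 dB.
6:1 compression reduces that to 18/6 = 3 dB over.
So the level is -33 + 3 = -30 dB; make-up adds 11 dB, giving -19 dB.

-19 dB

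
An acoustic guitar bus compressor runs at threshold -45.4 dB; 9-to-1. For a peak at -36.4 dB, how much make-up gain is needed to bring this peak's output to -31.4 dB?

13 dB

The peak compresses to -45.4 + 9/9 = -44.4 dB.
To reach -31.4 dB requires -31.4 − (-44.4) = 13 dB of make-up.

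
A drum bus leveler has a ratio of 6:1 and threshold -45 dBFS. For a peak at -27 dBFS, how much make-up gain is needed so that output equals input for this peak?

Overshoot 18 dB → 18/6 = 3 dB after compression, so the compressed level is -45 + 3 = -42 dBFS.
Make-up = target − compressed = -27 − (-42) = 15 dB.

15 dB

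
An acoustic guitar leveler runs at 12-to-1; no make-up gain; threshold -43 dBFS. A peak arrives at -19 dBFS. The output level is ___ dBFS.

-41 dBFS

Overshoot: -19 − (-43) = 24 dB.
The 24 dB excess becomes 2 dB after 12:1 reduction.
That puts the output at -41 dBFS.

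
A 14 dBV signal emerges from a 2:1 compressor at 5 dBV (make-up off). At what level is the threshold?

-4 dBV

Let T be the threshold. Output overshoot = (input overshoot)/R, so 5 − T = (14 − T)/2.
2·(5 − T) = 14 − T → 1·T = 10 − 14 = -4.
T = -4/1 = -4 dBV.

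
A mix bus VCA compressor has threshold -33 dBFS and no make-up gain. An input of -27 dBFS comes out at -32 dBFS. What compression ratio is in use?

Input overshoot = -27 − (-33) = 6 dB; output overshoot = -32 − (-33) = 1 dB.
Ratio = 6 / 1 = 6.

6:1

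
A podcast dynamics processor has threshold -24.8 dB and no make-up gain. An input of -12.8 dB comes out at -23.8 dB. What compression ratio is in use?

Input overshoot = -12.8 − (-24.8) = 12 dB; output overshoot = -23.8 − (-24.8) = 1 dB.
Ratio = 12 / 1 = 12.

12:1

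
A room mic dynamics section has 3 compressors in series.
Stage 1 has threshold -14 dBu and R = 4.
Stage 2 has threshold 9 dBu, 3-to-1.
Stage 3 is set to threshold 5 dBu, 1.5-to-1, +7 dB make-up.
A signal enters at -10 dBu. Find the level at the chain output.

-6 dBu

Stage 1: -10 dBu is 4 dB over -14 dBu; at 4:1 that becomes 1 dB over, giving -13 dBu.
Stage 2: -13 dBu ≤ 9 dBu, so stage 2 doesn't engage; output -13 dBu.
Stage 3: below threshold (-13 ≤ 5); passes unchanged; make-up brings it to -6 dBu.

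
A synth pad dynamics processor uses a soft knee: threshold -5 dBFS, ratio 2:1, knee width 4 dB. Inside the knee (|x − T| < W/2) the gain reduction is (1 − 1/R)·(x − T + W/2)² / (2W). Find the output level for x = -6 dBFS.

-6.0625 dBFS

x − T + W/2 = -6 − (-5) + 2 = 1.
GR = (1 − 1/2) × 1² / 8 = 0.5 × 1 / 8 = 0.0625 dB.
Output = -6 − 0.0625 = -6.0625 dBFS.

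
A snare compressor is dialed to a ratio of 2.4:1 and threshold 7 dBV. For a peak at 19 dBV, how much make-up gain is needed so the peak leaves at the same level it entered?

The peak compresses to 7 + 12/2.4 = 12 dBV.
To reach 19 dBV requires 19 − 12 = 7 dB of make-up.

7 dB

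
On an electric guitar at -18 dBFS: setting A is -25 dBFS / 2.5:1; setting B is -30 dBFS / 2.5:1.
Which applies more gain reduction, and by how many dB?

B, by 3 dB

A: overshoot 7 dB → output overshoot 2.8 dB → GR 4.2 dB.
B: overshoot 12 dB → output overshoot 4.8 dB → GR 7.2 dB.
B reduces 3 dB more.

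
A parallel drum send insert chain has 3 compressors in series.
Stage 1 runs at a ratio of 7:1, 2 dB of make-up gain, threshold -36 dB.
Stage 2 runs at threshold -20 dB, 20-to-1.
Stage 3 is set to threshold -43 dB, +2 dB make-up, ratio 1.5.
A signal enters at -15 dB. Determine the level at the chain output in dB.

Stage 1: -15 dB is 21 dB over -36 dB; at 7:1 that becomes 3 dB over, giving -33 dB; +2 dB make-up → -31 dB.
Stage 2: -31 dB ≤ -20 dB, so stage 2 doesn't engage; output -31 dB.
Stage 3: overshoot 12 dB → 12/1.5 = 8 dB → -35 dB; +2 dB make-up → -33 dB.

-33 dB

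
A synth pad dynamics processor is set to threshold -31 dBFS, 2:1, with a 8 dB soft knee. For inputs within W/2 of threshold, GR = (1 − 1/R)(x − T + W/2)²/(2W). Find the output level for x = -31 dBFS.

-31.5 dBFS

x − T + W/2 = -31 − (-31) + 4 = 4.
GR = (1 − 1/2) × 4² / 16 = 0.5 × 16 / 16 = 0.5 dB.
Output = -31 − 0.5 = -31.5 dBFS.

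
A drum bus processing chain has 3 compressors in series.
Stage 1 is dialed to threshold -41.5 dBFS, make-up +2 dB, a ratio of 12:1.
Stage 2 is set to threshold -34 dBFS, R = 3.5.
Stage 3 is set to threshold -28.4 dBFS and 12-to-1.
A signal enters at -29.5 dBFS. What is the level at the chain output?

-38.5 dBFS

Stage 1: 12 dB above -41.5 dBFS, reduced 12:1 to 1 dB above → -40.5 dBFS; +2 dB make-up → -38.5 dBFS.
Stage 2: -38.5 dBFS is at or below the -34 dBFS threshold — no compression; output -38.5 dBFS.
Stage 3: below threshold (-38.5 ≤ -28.4); passes unchanged; output -38.5 dBFS.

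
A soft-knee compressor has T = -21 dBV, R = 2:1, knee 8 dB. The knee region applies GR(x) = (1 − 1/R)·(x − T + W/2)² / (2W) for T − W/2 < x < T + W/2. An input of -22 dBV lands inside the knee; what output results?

-22.28125 dBV

x − T + W/2 = -22 − (-21) + 4 = 3.
GR = (1 − 1/2) × 3² / 16 = 0.5 × 9 / 16 = 0.28125 dB.
Output = -22 − 0.28125 = -22.28125 dBV.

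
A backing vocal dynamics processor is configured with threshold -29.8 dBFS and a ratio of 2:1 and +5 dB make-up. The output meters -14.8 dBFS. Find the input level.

Before make-up, the level was -14.8 − 5 = -19.8 dBFS.
Post-compression overshoot = -19.8 − (-29.8) = 10 dB.
Input overshoot = R × output overshoot = 20 dB → input = -29.8 + 20 = -9.8 dBFS.

-9.8 dBFS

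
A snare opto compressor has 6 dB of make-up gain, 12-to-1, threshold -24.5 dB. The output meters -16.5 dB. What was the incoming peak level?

Before make-up, the level was -16.5 − 6 = -22.5 dB.
The compressed level sits -22.5 − (-24.5) = 2 dB over threshold.
Before 12:1 compression the overshoot was 2 × 12 = 24 dB, so input = -24.5 + 24 = -0.5 dB.

-0.5 dB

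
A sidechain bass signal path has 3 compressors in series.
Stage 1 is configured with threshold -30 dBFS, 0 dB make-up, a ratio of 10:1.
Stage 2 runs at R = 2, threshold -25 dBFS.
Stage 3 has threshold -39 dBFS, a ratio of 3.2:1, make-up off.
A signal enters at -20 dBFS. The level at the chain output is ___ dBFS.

Stage 1: -20 dBFS is 10 dB over -30 dBFS; at 10:1 that becomes 1 dB over, giving -29 dBFS.
Stage 2: below threshold (-29 ≤ -25); passes unchanged; output -29 dBFS.
Stage 3: -29 dBFS is 10 dB over -39 dBFS; at 3.2:1 that becomes 3.125 dB over, giving -35.875 dBFS.

-35.875 dBFS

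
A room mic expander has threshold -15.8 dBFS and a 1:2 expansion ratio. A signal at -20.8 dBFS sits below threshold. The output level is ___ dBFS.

-25.8 dBFS

Below threshold, a 1:2 expander applies gain = (2−1)×(T − x) of attenuation.
(2−1) × 5 = 5 dB, so output = -20.8 − 5 = -25.8 dBFS.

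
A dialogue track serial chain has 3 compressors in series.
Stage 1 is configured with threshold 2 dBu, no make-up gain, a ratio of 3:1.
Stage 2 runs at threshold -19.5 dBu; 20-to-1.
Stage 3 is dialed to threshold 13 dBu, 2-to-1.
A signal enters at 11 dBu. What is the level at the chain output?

-18.275 dBu

Stage 1: 11 dBu is 9 dB over 2 dBu; at 3:1 that becomes 3 dB over, giving 5 dBu.
Stage 2: 5 dBu is 24.5 dB over -19.5 dBu; at 20:1 that becomes 1.225 dB over, giving -18.275 dBu.
Stage 3: -18.275 dBu is at or below the 13 dBu threshold — no compression; output -18.275 dBu.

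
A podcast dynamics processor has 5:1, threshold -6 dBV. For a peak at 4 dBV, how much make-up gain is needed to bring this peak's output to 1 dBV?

5 dB

Without make-up, output = threshold + overshoot/5 = -6 + 2 = -4 dBV.
Gap to target: 5 dB.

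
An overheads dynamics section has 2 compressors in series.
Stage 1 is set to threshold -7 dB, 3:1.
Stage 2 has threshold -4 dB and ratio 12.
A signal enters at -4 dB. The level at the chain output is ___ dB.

Stage 1: 3 dB above -7 dB, reduced 3:1 to 1 dB above → -6 dB.
Stage 2: below threshold (-6 ≤ -4); passes unchanged; output -6 dB.

-6 dB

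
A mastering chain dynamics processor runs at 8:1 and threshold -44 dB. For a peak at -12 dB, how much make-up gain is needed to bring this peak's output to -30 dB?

Without make-up, output = threshold + overshoot/8 = -44 + 4 = -40 dB.
Gap to target: 10 dB.

10 dB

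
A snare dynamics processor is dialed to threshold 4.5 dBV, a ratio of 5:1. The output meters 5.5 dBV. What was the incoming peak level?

That's 1 dB above the 4.5 dBV threshold.
Input overshoot = R × output overshoot = 5 dB → input = 4.5 + 5 = 9.5 dBV.

9.5 dBV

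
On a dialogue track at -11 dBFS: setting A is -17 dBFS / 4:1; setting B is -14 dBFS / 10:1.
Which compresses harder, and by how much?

A: overshoot 6 dB → output overshoot 1.5 dB → GR 4.5 dB.
B: overshoot 3 dB → output overshoot 0.3 dB → GR 2.7 dB.
A applies 1.8 dB more gain reduction.

A, by 1.8 dB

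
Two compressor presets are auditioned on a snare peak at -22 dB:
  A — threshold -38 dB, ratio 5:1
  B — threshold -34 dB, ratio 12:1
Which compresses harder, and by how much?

A, by 1.8 dB

A: 16 dB over, compressed to 3.2 dB over, so 12.8 dB of GR.
B: 12 dB over, compressed to 1 dB over, so 11 dB of GR.
A reduces 1.8 dB more.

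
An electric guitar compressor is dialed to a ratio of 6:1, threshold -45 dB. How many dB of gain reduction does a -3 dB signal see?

Overshoot = -3 − (-45) = 42 dB.
A 6:1 ratio leaves 7 dB of that excess.
Gain reduction = 42 − 7 = 35 dB.

35 dB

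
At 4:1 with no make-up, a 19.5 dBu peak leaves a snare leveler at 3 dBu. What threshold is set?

-2.5 dBu

Let T be the threshold. Output overshoot = (input overshoot)/R, so 3 − T = (19.5 − T)/4.
4·(3 − T) = 19.5 − T → 3·T = 12 − 19.5 = -7.5.
T = -7.5/3 = -2.5 dBu.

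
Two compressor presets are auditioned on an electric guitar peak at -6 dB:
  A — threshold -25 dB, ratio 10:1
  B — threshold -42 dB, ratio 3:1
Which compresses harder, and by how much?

B, by 6.9 dB

A: GR = 19 − 19/10 = 17.1 dB.
B: GR = 36 − 36/3 = 24 dB.
B reduces 6.9 dB more.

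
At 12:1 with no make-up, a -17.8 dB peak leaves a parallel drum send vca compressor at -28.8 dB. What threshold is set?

Input is 12 dB above T (since output overshoot × R = input overshoot: (-28.8 − T)·12 = -17.8 − T gives T = -29.8 dB).
Check: -29.8 + (-17.8 − (-29.8))/12 = -29.8 + 1 = -28.8 dB. ✓

-29.8 dB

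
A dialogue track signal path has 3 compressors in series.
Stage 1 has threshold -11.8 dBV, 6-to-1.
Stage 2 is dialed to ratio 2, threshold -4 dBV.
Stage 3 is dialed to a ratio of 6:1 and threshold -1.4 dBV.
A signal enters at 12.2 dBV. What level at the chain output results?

Stage 1: 24 dB above -11.8 dBV, reduced 6:1 to 4 dB above → -7.8 dBV.
Stage 2: below threshold (-7.8 ≤ -4); passes unchanged; output -7.8 dBV.
Stage 3: -7.8 dBV is at or below the -1.4 dBV threshold — no compression; output -7.8 dBV.

-7.8 dBV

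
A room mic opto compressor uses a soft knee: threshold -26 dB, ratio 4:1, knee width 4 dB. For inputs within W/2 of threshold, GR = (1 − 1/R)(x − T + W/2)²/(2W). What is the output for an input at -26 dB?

x − T + W/2 = -26 − (-26) + 2 = 2.
GR = (1 − 1/4) × 2² / 8 = 0.75 × 4 / 8 = 0.375 dB.
Output = -26 − 0.375 = -26.375 dB.

-26.375 dB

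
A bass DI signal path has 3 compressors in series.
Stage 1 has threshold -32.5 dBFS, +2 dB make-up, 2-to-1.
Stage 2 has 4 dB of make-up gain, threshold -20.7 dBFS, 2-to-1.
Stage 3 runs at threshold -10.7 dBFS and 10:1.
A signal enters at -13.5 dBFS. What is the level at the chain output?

Stage 1: overshoot 19 dB → 19/2 = 9.5 dB → -23 dBFS; +2 dB make-up → -21 dBFS.
Stage 2: -21 dBFS is at or below the -20.7 dBFS threshold — no compression; make-up brings it to -17 dBFS.
Stage 3: below threshold (-17 ≤ -10.7); passes unchanged; output -17 dBFS.

-17 dBFS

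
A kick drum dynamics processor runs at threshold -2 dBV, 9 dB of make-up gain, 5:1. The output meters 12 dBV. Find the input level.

Remove make-up: 12 − 9 = 3 dBV.
That's 5 dB above the -2 dBV threshold.
Undo the ratio: input overshoot = 5 × 5 = 25 dB, giving input = 23 dBV.

23 dBV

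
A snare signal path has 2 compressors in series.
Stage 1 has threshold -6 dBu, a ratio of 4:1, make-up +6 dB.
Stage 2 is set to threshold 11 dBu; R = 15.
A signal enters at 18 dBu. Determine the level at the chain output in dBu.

6 dBu

Stage 1: 24 dB above -6 dBu, reduced 4:1 to 6 dB above → 0 dBu; +6 dB make-up → 6 dBu.
Stage 2: 6 dBu ≤ 11 dBu, so stage 2 doesn't engage; output 6 dBu.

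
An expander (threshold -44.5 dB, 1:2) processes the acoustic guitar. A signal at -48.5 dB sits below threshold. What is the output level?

Undershoot = (-44.5) − (-48.5) = 4 dB.
At 1:2, that expands to 8 dB under threshold.
Output = -44.5 − 8 = -52.5 dB.

-52.5 dB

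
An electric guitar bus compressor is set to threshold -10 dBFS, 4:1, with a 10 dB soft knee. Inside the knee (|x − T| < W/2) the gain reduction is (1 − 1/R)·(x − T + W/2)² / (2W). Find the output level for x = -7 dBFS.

x − T + W/2 = -7 − (-10) + 5 = 8.
GR = (1 − 1/4) × 8² / 20 = 0.75 × 64 / 20 = 2.4 dB.
Output = -7 − 2.4 = -9.4 dBFS.

-9.4 dBFS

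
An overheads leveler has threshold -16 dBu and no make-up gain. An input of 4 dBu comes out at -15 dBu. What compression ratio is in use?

20:1

Input overshoot = 4 − (-16) = 20 dB; output overshoot = -15 − (-16) = 1 dB.
Ratio = 20 / 1 = 20.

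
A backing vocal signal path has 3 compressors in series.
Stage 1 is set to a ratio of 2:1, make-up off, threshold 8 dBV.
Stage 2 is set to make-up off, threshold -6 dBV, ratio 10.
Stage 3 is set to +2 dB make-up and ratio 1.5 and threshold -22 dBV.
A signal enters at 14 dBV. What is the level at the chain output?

Stage 1: 6 dB above 8 dBV, reduced 2:1 to 3 dB above → 11 dBV.
Stage 2: overshoot 17 dB → 17/10 = 1.7 dB → -4.3 dBV.
Stage 3: -4.3 dBV is 17.7 dB over -22 dBV; at 1.5:1 that becomes 11.8 dB over, giving -10.2 dBV; +2 dB make-up → -8.2 dBV.

-8.2 dBV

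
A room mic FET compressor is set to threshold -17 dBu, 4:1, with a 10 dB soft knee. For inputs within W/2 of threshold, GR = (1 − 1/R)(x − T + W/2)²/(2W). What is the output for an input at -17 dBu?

x − T + W/2 = -17 − (-17) + 5 = 5.
GR = (1 − 1/4) × 5² / 20 = 0.75 × 25 / 20 = 0.9375 dB.
Output = -17 − 0.9375 = -17.9375 dBu.

-17.9375 dBu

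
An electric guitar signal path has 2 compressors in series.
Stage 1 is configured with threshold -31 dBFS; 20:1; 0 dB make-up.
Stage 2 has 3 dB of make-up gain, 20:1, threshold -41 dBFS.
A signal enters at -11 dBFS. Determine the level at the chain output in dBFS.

-37.45 dBFS

Stage 1: 20 dB above -31 dBFS, reduced 20:1 to 1 dB above → -30 dBFS.
Stage 2: -30 dBFS is 11 dB over -41 dBFS; at 20:1 that becomes 0.55 dB over, giving -40.45 dBFS; +3 dB make-up → -37.45 dBFS.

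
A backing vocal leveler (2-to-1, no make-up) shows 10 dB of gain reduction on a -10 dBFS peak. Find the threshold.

-30 dBFS

Gain reduction = -10 − (-20) = 10 dB; output overshoot = GR / (R − 1) = 10 / 1 = 10 dB.
Threshold = output − output overshoot = -20 − 10 = -30 dBFS.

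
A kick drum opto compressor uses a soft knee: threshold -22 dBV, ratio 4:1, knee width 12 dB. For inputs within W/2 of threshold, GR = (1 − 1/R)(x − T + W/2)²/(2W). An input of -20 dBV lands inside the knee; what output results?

x − T + W/2 = -20 − (-22) + 6 = 8.
GR = (1 − 1/4) × 8² / 24 = 0.75 × 64 / 24 = 2 dB.
Output = -20 − 2 = -22 dBV.

-22 dBV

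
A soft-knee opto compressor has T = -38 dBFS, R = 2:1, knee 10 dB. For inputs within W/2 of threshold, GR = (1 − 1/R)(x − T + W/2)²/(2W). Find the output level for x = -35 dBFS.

x − T + W/2 = -35 − (-38) + 5 = 8.
GR = (1 − 1/2) × 8² / 20 = 0.5 × 64 / 20 = 1.6 dB.
Output = -35 − 1.6 = -36.6 dBFS.

-36.6 dBFS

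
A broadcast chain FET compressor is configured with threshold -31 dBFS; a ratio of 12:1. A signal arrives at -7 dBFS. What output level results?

-29 dBFS

Overshoot: -7 − (-31) = 24 dB.
The 24 dB excess becomes 2 dB after 12:1 reduction.
That puts the output at -29 dBFS.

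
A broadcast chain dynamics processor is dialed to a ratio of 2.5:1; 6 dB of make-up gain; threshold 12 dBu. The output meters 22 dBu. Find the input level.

Before make-up, the level was 22 − 6 = 16 dBu.
The compressed level sits 16 − 12 = 4 dB over threshold.
Before 2.5:1 compression the overshoot was 4 × 2.5 = 10 dB, so input = 12 + 10 = 22 dBu.

22 dBu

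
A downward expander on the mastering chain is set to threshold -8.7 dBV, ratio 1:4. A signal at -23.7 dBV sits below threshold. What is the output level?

The input is 15 dB below the -8.7 dBV threshold.
A 1:4 expander multiplies undershoot by 4: 15 × 4 = 60 dB below threshold.
Output = -8.7 − 60 = -68.7 dBV.

-68.7 dBV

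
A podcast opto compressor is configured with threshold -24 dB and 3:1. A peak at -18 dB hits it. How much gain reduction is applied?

Overshoot = -18 − (-24) = 6 dB.
At 3:1, output sits 6/3 = 2 dB above threshold.
GR = overshoot in − overshoot out = 6 − 2 = 4 dB.

4 dB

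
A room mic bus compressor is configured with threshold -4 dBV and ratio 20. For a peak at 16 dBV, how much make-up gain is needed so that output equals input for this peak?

19 dB

Overshoot 20 dB → 20/20 = 1 dB after compression, so the compressed level is -4 + 1 = -3 dBV.
Make-up = target − compressed = 16 − (-3) = 19 dB.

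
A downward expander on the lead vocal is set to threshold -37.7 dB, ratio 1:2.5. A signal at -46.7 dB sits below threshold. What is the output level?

-60.2 dB

Below threshold, a 1:2.5 expander applies gain = (2.5−1)×(T − x) of attenuation.
(2.5−1) × 9 = 13.5 dB, so output = -46.7 − 13.5 = -60.2 dB.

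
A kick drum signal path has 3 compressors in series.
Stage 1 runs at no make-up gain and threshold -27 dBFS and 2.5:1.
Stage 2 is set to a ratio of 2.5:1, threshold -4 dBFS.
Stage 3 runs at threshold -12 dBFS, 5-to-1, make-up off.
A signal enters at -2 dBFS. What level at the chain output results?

-17 dBFS

Stage 1: 25 dB above -27 dBFS, reduced 2.5:1 to 10 dB above → -17 dBFS.
Stage 2: -17 dBFS is at or below the -4 dBFS threshold — no compression; output -17 dBFS.
Stage 3: -17 dBFS ≤ -12 dBFS, so stage 3 doesn't engage; output -17 dBFS.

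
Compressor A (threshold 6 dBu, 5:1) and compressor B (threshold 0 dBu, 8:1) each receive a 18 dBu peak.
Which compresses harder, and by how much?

A: GR = 12 − 12/5 = 9.6 dB.
B: GR = 18 − 18/8 = 15.75 dB.
B reduces 6.15 dB more.

B, by 6.15 dB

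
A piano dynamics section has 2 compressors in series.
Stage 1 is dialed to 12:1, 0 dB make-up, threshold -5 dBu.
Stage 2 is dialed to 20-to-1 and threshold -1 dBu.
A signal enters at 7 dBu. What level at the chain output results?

-4 dBu

Stage 1: 12 dB above -5 dBu, reduced 12:1 to 1 dB above → -4 dBu.
Stage 2: -4 dBu is at or below the -1 dBu threshold — no compression; output -4 dBu.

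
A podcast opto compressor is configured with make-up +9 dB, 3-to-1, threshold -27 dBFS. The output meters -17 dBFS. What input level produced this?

Before make-up, the level was -17 − 9 = -26 dBFS.
The compressed level sits -26 − (-27) = 1 dB over threshold.
Before 3:1 compression the overshoot was 1 × 3 = 3 dB, so input = -27 + 3 = -24 dBFS.

-24 dBFS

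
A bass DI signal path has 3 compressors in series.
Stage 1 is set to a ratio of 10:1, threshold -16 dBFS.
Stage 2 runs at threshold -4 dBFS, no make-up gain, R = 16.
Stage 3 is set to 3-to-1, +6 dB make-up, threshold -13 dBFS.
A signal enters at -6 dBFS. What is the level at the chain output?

-9 dBFS

Stage 1: 10 dB above -16 dBFS, reduced 10:1 to 1 dB above → -15 dBFS.
Stage 2: -15 dBFS is at or below the -4 dBFS threshold — no compression; output -15 dBFS.
Stage 3: -15 dBFS ≤ -13 dBFS, so stage 3 doesn't engage; make-up brings it to -9 dBFS.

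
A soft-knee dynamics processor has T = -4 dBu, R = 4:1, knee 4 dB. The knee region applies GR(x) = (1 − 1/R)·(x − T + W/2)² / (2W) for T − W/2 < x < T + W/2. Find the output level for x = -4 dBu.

x − T + W/2 = -4 − (-4) + 2 = 2.
GR = (1 − 1/4) × 2² / 8 = 0.75 × 4 / 8 = 0.375 dB.
Output = -4 − 0.375 = -4.375 dBu.

-4.375 dBu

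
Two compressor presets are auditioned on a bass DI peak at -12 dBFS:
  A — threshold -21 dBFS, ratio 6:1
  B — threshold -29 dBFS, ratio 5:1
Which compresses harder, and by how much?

A: overshoot 9 dB → output overshoot 1.5 dB → GR 7.5 dB.
B: overshoot 17 dB → output overshoot 3.4 dB → GR 13.6 dB.
Difference: 6.1 dB in favour of B.

B, by 6.1 dB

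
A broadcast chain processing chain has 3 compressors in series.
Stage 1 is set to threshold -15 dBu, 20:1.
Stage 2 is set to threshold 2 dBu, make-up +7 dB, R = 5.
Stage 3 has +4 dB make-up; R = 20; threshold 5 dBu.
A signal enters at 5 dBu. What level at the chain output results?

Stage 1: overshoot 20 dB → 20/20 = 1 dB → -14 dBu.
Stage 2: -14 dBu is at or below the 2 dBu threshold — no compression; make-up brings it to -7 dBu.
Stage 3: -7 dBu is at or below the 5 dBu threshold — no compression; make-up brings it to -3 dBu.

-3 dBu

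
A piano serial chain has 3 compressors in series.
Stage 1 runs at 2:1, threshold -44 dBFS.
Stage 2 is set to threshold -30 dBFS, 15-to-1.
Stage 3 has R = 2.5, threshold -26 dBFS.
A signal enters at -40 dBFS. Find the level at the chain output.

Stage 1: 4 dB above -44 dBFS, reduced 2:1 to 2 dB above → -42 dBFS.
Stage 2: -42 dBFS is at or below the -30 dBFS threshold — no compression; output -42 dBFS.
Stage 3: -42 dBFS ≤ -26 dBFS, so stage 3 doesn't engage; output -42 dBFS.

-42 dBFS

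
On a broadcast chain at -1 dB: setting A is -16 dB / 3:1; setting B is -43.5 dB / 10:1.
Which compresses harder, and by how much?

B, by 28.25 dB

A: GR = 15 − 15/3 = 10 dB.
B: GR = 42.5 − 42.5/10 = 38.25 dB.
Difference: 28.25 dB in favour of B.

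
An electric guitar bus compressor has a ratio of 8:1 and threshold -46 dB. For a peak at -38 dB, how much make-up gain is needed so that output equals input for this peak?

Overshoot 8 dB → 8/8 = 1 dB after compression, so the compressed level is -46 + 1 = -45 dB.
Make-up = target − compressed = -38 − (-45) = 7 dB.

7 dB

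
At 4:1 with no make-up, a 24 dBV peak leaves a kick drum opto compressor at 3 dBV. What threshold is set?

-4 dBV

Let T be the threshold. Output overshoot = (input overshoot)/R, so 3 − T = (24 − T)/4.
4·(3 − T) = 24 − T → 3·T = 12 − 24 = -12.
T = -12/3 = -4 dBV.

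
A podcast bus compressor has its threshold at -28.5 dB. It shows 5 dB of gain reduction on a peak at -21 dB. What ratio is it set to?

3:1

Input overshoot = -21 − (-28.5) = 7.5 dB.
Output overshoot = 7.5 − 5 = 2.5 dB.
Ratio = input overshoot / output overshoot = 7.5 / 2.5 = 3.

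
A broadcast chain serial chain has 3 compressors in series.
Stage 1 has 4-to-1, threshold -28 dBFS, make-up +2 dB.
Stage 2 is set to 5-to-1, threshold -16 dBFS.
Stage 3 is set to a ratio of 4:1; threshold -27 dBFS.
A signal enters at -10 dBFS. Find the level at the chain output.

Stage 1: overshoot 18 dB → 18/4 = 4.5 dB → -23.5 dBFS; +2 dB make-up → -21.5 dBFS.
Stage 2: below threshold (-21.5 ≤ -16); passes unchanged; output -21.5 dBFS.
Stage 3: 5.5 dB above -27 dBFS, reduced 4:1 to 1.375 dB above → -25.625 dBFS.

-25.625 dBFS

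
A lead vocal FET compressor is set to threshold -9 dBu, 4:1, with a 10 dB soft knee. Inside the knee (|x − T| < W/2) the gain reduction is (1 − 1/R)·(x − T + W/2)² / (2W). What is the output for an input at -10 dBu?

-10.6 dBu

x − T + W/2 = -10 − (-9) + 5 = 4.
GR = (1 − 1/4) × 4² / 20 = 0.75 × 16 / 20 = 0.6 dB.
Output = -10 − 0.6 = -10.6 dBu.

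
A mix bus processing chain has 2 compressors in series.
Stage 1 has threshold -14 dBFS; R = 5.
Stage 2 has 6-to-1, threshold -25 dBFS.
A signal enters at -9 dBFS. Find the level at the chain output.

-23 dBFS

Stage 1: 5 dB above -14 dBFS, reduced 5:1 to 1 dB above → -13 dBFS.
Stage 2: -13 dBFS is 12 dB over -25 dBFS; at 6:1 that becomes 2 dB over, giving -23 dBFS.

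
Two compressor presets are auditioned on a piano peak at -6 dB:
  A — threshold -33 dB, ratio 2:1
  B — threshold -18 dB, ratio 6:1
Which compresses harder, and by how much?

A: GR = 27 − 27/2 = 13.5 dB.
B: GR = 12 − 12/6 = 10 dB.
Difference: 3.5 dB in favour of A.

A, by 3.5 dB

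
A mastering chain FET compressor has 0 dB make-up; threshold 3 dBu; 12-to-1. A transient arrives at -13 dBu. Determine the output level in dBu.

-13 dBu

-13 dBu is 16 dB below the 3 dBu threshold, so no gain reduction is applied.
Output = input = -13 dBu.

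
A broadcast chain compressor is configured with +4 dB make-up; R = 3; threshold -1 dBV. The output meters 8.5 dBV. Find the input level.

Remove make-up: 8.5 − 4 = 4.5 dBV.
That's 5.5 dB above the -1 dBV threshold.
Undo the ratio: input overshoot = 5.5 × 3 = 16.5 dB, giving input = 15.5 dBV.

15.5 dBV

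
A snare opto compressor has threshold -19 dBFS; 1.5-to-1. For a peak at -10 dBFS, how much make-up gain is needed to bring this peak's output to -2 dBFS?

11 dB

The peak compresses to -19 + 9/1.5 = -13 dBFS.
To reach -2 dBFS requires -2 − (-13) = 11 dB of make-up.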